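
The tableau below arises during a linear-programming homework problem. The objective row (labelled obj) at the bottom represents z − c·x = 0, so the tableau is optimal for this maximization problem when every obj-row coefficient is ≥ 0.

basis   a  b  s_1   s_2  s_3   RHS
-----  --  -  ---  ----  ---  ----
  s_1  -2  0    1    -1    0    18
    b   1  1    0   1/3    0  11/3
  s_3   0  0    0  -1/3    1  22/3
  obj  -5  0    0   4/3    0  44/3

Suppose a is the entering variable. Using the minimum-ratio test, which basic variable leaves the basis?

Column a entries and ratios — s_1: -2 ≤ 0, skip; b: (11/3)/1 = 11/3; s_3: 0 ≤ 0, skip.
Smallest ratio is 11/3 in the row of b, so b leaves.

b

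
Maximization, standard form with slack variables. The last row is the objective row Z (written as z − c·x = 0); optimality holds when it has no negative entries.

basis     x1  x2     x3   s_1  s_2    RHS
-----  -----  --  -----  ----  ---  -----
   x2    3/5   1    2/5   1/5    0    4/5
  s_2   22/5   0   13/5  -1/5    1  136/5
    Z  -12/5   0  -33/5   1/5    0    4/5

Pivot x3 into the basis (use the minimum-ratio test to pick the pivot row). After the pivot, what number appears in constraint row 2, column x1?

1/2

Ratio test on column x3 — row 1: (4/5)/(2/5) = 2; row 2: (136/5)/(13/5) = 136/13. Minimum is 2 at row 1 (x2 leaves); pivot element 2/5.
Divide row 1 by 2/5; eliminate column x3 from the other rows.
Row 2 update in column x1: 22/5 − (13/5)·(3/2) = 1/2.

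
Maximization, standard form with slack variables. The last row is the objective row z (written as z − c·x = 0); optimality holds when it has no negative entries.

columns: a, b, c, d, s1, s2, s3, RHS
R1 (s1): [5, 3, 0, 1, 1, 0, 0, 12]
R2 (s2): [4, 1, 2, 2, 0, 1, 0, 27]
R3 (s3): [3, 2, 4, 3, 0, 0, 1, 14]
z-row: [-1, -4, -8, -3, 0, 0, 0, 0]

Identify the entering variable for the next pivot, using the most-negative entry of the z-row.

Negative z-row entries: a: -1, b: -4, c: -8, d: -3.
The most negative is -8 in column c, so c enters.

c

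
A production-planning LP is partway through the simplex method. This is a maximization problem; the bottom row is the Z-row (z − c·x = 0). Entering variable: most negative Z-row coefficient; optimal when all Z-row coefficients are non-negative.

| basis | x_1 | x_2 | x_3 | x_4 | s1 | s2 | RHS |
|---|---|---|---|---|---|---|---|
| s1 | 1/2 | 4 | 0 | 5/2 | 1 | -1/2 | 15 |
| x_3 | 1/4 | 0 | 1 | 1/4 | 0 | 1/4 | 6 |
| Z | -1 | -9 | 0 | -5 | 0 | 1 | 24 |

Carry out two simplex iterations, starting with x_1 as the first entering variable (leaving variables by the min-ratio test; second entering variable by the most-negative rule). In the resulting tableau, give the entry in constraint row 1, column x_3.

-1/2

Ratio test on column x_1 — row 1: 15/(1/2) = 30; row 2: 6/(1/4) = 24. Minimum is 24 at row 2 (x_3 leaves); pivot element 1/4.
Divide row 2 by 1/4; eliminate column x_1 from the other rows.
Second iteration: most negative Z-row entry is -9 in column x_2, so x_2 enters.
Ratio test on column x_2 — row 1: 3/4 = 3/4; row 2: entry 0 ≤ 0. Minimum is 3/4 at row 1 (s1 leaves); pivot element 4.
Divide row 1 by 4; eliminate column x_2 from the other rows.
After both pivots, the entry at constraint row 1, column x_3 is -1/2.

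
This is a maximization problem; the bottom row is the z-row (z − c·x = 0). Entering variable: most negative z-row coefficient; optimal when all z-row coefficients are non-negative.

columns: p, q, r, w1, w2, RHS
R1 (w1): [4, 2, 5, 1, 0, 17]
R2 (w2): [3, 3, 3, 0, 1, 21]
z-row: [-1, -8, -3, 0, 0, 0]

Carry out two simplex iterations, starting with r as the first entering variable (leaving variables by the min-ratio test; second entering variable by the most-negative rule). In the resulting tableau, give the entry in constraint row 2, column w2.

Ratio test on column r — row 1: 17/5 = 17/5; row 2: 21/3 = 7. Minimum is 17/5 at row 1 (w1 leaves); pivot element 5.
Divide row 1 by 5; eliminate column r from the other rows.
Second iteration: most negative z-row entry is -34/5 in column q, so q enters.
Ratio test on column q — row 1: (17/5)/(2/5) = 17/2; row 2: (54/5)/(9/5) = 6. Minimum is 6 at row 2 (w2 leaves); pivot element 9/5.
Divide row 2 by 9/5; eliminate column q from the other rows.
After both pivots, the entry at constraint row 2, column w2 is 5/9.

5/9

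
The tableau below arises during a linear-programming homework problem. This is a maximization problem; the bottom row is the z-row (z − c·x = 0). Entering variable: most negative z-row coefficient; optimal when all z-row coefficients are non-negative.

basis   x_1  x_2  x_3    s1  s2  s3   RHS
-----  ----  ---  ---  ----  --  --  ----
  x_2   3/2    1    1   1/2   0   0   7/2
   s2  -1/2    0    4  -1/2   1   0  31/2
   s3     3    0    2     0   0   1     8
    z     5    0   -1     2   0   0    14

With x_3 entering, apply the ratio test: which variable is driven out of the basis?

x_2

Column x_3 entries and ratios — x_2: (7/2)/1 = 7/2; s2: (31/2)/4 = 31/8; s3: 8/2 = 4.
Smallest ratio is 7/2 in the row of x_2, so x_2 leaves.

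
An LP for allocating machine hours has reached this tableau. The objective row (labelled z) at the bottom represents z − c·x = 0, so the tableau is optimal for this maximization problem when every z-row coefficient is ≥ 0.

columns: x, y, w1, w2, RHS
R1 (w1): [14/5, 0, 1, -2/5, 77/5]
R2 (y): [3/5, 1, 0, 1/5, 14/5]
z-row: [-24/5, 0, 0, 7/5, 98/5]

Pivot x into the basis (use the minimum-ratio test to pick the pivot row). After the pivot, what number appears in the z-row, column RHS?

Ratio test on column x — row 1: (77/5)/(14/5) = 11/2; row 2: (14/5)/(3/5) = 14/3. Minimum is 14/3 at row 2 (y leaves); pivot element 3/5.
Divide row 2 by 3/5; eliminate column x from the other rows.
z-row update in column RHS: 98/5 − (-24/5)·(14/3) = 42.

42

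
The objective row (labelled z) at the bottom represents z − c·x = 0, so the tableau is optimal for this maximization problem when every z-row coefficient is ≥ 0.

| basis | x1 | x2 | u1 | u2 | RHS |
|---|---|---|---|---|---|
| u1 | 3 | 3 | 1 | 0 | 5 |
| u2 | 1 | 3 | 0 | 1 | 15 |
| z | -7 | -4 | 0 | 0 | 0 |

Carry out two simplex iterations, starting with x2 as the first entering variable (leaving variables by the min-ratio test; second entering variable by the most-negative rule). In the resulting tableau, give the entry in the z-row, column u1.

7/3

Ratio test on column x2 — row 1: 5/3 = 5/3; row 2: 15/3 = 5. Minimum is 5/3 at row 1 (u1 leaves); pivot element 3.
Divide row 1 by 3; eliminate column x2 from the other rows.
Second iteration: most negative z-row entry is -3 in column x1, so x1 enters.
Ratio test on column x1 — row 1: (5/3)/1 = 5/3; row 2: entry -2 ≤ 0. Minimum is 5/3 at row 1 (x2 leaves); pivot element 1.
Divide row 1 by 1; eliminate column x1 from the other rows.
After both pivots, the entry at the z-row, column u1 is 7/3.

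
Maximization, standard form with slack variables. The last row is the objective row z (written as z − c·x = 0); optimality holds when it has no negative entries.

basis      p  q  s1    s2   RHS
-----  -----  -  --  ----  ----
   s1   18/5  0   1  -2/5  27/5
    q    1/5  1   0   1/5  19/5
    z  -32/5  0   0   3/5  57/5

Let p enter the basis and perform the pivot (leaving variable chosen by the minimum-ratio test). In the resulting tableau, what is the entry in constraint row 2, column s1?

Ratio test on column p — row 1: (27/5)/(18/5) = 3/2; row 2: (19/5)/(1/5) = 19. Minimum is 3/2 at row 1 (s1 leaves); pivot element 18/5.
Divide row 1 by 18/5; eliminate column p from the other rows.
Row 2 update in column s1: 0 − (1/5)·(5/18) = -1/18.

-1/18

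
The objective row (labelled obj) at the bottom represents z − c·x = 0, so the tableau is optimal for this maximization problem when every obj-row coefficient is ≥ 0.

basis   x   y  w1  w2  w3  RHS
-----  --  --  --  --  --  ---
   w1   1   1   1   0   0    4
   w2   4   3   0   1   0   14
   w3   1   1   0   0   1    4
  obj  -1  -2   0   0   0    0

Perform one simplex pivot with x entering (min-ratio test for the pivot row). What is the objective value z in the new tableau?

Ratio test on column x — row 1: 4/1 = 4; row 2: 14/4 = 7/2; row 3: 4/1 = 4. Minimum is 7/2 at row 2 (w2 leaves); pivot element 4.
Pivot on row 2; the obj-row RHS becomes 0 − (-1)·(7/2) = 7/2.

7/2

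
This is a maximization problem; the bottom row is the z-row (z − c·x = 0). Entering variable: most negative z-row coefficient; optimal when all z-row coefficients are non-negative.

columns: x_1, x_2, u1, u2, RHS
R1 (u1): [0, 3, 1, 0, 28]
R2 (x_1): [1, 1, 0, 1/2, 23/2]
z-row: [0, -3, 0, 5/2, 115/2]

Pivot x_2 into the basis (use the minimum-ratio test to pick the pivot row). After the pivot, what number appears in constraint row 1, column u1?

Ratio test on column x_2 — row 1: 28/3 = 28/3; row 2: (23/2)/1 = 23/2. Minimum is 28/3 at row 1 (u1 leaves); pivot element 3.
Divide row 1 by 3; eliminate column x_2 from the other rows.
In the new row 1, the u1 entry is the old entry divided by the pivot: 1/3 = 1/3.

1/3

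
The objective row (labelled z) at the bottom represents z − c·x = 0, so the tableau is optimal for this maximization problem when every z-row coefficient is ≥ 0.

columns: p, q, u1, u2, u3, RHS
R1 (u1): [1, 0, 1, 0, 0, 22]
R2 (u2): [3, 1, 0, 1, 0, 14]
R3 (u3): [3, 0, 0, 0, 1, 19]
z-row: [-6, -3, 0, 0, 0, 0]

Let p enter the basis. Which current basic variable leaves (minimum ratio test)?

u2

Column p entries and ratios — u1: 22/1 = 22; u2: 14/3 = 14/3; u3: 19/3 = 19/3.
Smallest ratio is 14/3 in the row of u2, so u2 leaves.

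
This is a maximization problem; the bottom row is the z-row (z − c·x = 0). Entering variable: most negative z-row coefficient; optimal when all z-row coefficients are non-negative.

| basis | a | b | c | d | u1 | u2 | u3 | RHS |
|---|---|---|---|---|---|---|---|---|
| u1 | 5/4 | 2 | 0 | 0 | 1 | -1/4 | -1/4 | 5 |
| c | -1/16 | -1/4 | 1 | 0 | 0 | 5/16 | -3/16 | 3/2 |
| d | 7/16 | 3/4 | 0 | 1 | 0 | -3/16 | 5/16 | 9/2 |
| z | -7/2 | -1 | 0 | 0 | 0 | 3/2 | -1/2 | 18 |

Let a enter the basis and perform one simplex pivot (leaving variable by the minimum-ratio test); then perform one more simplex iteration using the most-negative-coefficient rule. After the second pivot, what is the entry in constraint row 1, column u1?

Ratio test on column a — row 1: 5/(5/4) = 4; row 2: entry -1/16 ≤ 0; row 3: (9/2)/(7/16) = 72/7. Minimum is 4 at row 1 (u1 leaves); pivot element 5/4.
Divide row 1 by 5/4; eliminate column a from the other rows.
Second iteration: most negative z-row entry is -6/5 in column u3, so u3 enters.
Ratio test on column u3 — row 1: entry -1/5 ≤ 0; row 2: entry -1/5 ≤ 0; row 3: (11/4)/(2/5) = 55/8. Minimum is 55/8 at row 3 (d leaves); pivot element 2/5.
Divide row 3 by 2/5; eliminate column u3 from the other rows.
After both pivots, the entry at constraint row 1, column u1 is 5/8.

5/8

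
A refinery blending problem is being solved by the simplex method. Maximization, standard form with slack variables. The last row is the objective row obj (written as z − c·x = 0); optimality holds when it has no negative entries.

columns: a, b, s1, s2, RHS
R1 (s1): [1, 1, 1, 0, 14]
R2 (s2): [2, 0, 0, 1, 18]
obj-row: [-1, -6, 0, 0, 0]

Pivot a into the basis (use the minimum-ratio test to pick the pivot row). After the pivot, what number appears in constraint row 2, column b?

0

Ratio test on column a — row 1: 14/1 = 14; row 2: 18/2 = 9. Minimum is 9 at row 2 (s2 leaves); pivot element 2.
Divide row 2 by 2; eliminate column a from the other rows.
In the new row 2, the b entry is the old entry divided by the pivot: 0/2 = 0.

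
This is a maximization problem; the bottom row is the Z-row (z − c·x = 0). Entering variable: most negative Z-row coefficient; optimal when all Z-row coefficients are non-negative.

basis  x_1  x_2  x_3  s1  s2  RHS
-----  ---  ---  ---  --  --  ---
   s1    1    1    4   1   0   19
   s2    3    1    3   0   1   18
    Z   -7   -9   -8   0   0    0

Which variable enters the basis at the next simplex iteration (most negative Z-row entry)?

x_2

Negative Z-row entries: x_1: -7, x_2: -9, x_3: -8.
The most negative is -9 in column x_2, so x_2 enters.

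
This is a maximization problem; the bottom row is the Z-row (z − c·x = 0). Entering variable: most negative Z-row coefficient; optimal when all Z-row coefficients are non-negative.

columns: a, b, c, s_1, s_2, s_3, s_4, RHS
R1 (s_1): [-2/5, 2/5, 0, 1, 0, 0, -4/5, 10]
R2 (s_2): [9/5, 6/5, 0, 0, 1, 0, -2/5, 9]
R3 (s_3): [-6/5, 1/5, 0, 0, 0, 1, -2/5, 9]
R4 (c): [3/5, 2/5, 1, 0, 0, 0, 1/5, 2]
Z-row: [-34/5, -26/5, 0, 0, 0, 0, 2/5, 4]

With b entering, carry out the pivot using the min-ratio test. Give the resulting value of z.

30

Ratio test on column b — row 1: 10/(2/5) = 25; row 2: 9/(6/5) = 15/2; row 3: 9/(1/5) = 45; row 4: 2/(2/5) = 5. Minimum is 5 at row 4 (c leaves); pivot element 2/5.
Pivot on row 4; the Z-row RHS becomes 4 − (-26/5)·5 = 30.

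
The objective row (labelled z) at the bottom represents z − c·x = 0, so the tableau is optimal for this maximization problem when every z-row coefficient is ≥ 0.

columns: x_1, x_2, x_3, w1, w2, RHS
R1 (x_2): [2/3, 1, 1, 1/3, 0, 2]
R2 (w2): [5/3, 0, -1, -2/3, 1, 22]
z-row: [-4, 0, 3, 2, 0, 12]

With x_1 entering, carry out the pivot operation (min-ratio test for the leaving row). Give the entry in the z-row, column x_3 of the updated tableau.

9

Ratio test on column x_1 — row 1: 2/(2/3) = 3; row 2: 22/(5/3) = 66/5. Minimum is 3 at row 1 (x_2 leaves); pivot element 2/3.
Divide row 1 by 2/3; eliminate column x_1 from the other rows.
z-row update in column x_3: 3 − (-4)·(3/2) = 9.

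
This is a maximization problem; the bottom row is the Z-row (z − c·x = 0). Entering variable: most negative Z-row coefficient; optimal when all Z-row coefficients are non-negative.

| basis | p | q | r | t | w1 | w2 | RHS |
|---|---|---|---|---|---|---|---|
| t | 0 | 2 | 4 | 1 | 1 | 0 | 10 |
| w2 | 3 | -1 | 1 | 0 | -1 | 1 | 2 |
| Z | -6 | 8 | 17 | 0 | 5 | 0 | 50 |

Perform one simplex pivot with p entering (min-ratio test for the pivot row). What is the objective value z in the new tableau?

54

Ratio test on column p — row 1: entry 0 ≤ 0; row 2: 2/3 = 2/3. Minimum is 2/3 at row 2 (w2 leaves); pivot element 3.
Pivot on row 2; the Z-row RHS becomes 50 − (-6)·(2/3) = 54.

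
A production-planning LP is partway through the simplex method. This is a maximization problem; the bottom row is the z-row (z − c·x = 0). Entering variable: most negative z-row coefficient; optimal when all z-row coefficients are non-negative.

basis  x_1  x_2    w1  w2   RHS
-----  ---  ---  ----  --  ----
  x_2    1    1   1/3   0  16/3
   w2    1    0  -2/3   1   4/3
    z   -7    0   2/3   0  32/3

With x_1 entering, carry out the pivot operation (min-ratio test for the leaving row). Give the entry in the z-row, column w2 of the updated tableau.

Ratio test on column x_1 — row 1: (16/3)/1 = 16/3; row 2: (4/3)/1 = 4/3. Minimum is 4/3 at row 2 (w2 leaves); pivot element 1.
Divide row 2 by 1; eliminate column x_1 from the other rows.
z-row update in column w2: 0 − (-7)·1 = 7.

7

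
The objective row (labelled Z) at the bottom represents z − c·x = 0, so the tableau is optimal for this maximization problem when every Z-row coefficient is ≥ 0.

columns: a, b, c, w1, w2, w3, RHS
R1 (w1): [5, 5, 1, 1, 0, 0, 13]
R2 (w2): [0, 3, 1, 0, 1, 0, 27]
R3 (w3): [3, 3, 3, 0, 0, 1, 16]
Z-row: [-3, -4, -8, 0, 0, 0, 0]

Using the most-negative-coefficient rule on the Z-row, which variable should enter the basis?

Negative Z-row entries: a: -3, b: -4, c: -8.
The most negative is -8 in column c, so c enters.

c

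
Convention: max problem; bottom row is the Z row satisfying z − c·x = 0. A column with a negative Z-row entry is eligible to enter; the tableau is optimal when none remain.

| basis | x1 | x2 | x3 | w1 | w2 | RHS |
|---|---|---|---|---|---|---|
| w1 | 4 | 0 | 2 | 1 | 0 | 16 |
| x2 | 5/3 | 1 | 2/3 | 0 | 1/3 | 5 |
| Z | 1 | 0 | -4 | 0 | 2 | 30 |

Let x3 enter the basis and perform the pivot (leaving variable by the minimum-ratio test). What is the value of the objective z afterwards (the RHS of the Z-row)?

60

Ratio test on column x3 — row 1: 16/2 = 8; row 2: 5/(2/3) = 15/2. Minimum is 15/2 at row 2 (x2 leaves); pivot element 2/3.
Pivot on row 2; the Z-row RHS becomes 30 − (-4)·(15/2) = 60.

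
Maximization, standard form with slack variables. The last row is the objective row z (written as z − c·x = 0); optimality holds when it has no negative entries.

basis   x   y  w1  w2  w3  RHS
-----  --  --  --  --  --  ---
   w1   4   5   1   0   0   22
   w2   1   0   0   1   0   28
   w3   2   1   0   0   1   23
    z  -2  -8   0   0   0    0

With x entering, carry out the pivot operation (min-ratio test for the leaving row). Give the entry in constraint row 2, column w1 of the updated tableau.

-1/4

Ratio test on column x — row 1: 22/4 = 11/2; row 2: 28/1 = 28; row 3: 23/2 = 23/2. Minimum is 11/2 at row 1 (w1 leaves); pivot element 4.
Divide row 1 by 4; eliminate column x from the other rows.
Row 2 update in column w1: 0 − 1·(1/4) = -1/4.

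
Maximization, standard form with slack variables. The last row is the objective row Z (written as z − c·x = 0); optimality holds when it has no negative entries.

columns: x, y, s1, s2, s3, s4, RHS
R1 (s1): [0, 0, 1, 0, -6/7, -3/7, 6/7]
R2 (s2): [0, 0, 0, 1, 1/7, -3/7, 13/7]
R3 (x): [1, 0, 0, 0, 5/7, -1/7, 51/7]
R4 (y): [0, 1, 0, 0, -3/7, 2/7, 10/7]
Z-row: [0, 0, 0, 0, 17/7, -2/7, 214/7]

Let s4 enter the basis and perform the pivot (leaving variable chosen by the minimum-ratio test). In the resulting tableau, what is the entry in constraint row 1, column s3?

Ratio test on column s4 — row 1: entry -3/7 ≤ 0; row 2: entry -3/7 ≤ 0; row 3: entry -1/7 ≤ 0; row 4: (10/7)/(2/7) = 5. Minimum is 5 at row 4 (y leaves); pivot element 2/7.
Divide row 4 by 2/7; eliminate column s4 from the other rows.
Row 1 update in column s3: -6/7 − (-3/7)·(-3/2) = -3/2.

-3/2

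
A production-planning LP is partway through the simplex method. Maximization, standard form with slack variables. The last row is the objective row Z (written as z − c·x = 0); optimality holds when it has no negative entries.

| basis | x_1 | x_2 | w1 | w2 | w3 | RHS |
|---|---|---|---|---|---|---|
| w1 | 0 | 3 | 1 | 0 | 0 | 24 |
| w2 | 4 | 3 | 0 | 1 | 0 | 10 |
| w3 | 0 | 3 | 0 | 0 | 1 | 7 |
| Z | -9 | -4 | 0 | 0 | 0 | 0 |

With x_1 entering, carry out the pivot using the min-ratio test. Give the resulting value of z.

Ratio test on column x_1 — row 1: entry 0 ≤ 0; row 2: 10/4 = 5/2; row 3: entry 0 ≤ 0. Minimum is 5/2 at row 2 (w2 leaves); pivot element 4.
Pivot on row 2; the Z-row RHS becomes 0 − (-9)·(5/2) = 45/2.

45/2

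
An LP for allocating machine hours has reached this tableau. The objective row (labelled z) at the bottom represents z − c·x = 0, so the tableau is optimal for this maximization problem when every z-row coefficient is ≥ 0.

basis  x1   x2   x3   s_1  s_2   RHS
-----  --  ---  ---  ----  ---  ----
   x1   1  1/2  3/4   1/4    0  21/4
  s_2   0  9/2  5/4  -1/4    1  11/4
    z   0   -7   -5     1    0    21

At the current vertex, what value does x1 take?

21/4

x1 is basic (row 1); its value is the RHS of that row, 21/4.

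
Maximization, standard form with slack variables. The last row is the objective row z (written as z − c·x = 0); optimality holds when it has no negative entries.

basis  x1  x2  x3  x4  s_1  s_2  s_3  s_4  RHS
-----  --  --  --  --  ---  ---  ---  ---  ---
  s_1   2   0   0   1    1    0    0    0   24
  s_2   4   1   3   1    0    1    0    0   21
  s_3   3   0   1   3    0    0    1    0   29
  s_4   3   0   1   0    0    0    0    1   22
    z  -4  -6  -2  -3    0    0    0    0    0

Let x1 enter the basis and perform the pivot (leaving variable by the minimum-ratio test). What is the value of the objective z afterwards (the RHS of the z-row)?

Ratio test on column x1 — row 1: 24/2 = 12; row 2: 21/4 = 21/4; row 3: 29/3 = 29/3; row 4: 22/3 = 22/3. Minimum is 21/4 at row 2 (s_2 leaves); pivot element 4.
Pivot on row 2; the z-row RHS becomes 0 − (-4)·(21/4) = 21.

21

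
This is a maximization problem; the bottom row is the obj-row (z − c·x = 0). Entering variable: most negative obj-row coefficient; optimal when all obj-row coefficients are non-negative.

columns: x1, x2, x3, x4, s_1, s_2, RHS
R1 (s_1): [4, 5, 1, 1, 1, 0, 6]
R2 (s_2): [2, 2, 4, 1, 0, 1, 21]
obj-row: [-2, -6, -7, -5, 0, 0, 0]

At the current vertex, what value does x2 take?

0

x2 is not in the basis, so in the current basic feasible solution x2 = 0.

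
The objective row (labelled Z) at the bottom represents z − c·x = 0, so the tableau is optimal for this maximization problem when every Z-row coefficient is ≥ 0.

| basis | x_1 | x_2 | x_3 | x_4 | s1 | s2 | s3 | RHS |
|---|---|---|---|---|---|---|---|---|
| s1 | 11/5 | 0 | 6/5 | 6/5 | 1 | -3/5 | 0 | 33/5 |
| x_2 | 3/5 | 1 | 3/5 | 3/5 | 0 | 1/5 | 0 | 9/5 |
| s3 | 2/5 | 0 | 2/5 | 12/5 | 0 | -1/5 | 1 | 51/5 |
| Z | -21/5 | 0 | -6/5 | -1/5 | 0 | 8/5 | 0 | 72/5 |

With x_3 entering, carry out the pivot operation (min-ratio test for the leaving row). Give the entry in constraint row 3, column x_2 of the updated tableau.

-2/3

Ratio test on column x_3 — row 1: (33/5)/(6/5) = 11/2; row 2: (9/5)/(3/5) = 3; row 3: (51/5)/(2/5) = 51/2. Minimum is 3 at row 2 (x_2 leaves); pivot element 3/5.
Divide row 2 by 3/5; eliminate column x_3 from the other rows.
Row 3 update in column x_2: 0 − (2/5)·(5/3) = -2/3.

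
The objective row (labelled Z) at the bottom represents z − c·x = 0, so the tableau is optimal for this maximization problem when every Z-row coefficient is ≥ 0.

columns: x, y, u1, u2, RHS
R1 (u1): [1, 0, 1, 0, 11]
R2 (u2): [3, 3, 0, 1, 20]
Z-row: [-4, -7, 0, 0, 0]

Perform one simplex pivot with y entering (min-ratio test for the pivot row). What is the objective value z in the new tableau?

Ratio test on column y — row 1: entry 0 ≤ 0; row 2: 20/3 = 20/3. Minimum is 20/3 at row 2 (u2 leaves); pivot element 3.
Pivot on row 2; the Z-row RHS becomes 0 − (-7)·(20/3) = 140/3.

140/3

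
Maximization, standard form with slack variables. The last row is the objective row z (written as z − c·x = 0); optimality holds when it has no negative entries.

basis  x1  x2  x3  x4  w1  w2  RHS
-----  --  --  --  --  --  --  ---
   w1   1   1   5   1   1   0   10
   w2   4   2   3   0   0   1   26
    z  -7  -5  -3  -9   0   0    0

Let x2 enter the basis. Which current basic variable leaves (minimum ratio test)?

Column x2 entries and ratios — w1: 10/1 = 10; w2: 26/2 = 13.
Smallest ratio is 10 in the row of w1, so w1 leaves.

w1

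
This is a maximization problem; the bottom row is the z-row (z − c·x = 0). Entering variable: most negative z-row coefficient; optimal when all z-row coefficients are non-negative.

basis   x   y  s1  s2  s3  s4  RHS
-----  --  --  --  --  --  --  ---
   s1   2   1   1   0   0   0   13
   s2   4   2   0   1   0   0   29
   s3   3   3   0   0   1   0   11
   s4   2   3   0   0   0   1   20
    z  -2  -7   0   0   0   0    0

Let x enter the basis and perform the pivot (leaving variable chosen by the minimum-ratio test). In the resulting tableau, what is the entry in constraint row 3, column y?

1

Ratio test on column x — row 1: 13/2 = 13/2; row 2: 29/4 = 29/4; row 3: 11/3 = 11/3; row 4: 20/2 = 10. Minimum is 11/3 at row 3 (s3 leaves); pivot element 3.
Divide row 3 by 3; eliminate column x from the other rows.
In the new row 3, the y entry is the old entry divided by the pivot: 3/3 = 1.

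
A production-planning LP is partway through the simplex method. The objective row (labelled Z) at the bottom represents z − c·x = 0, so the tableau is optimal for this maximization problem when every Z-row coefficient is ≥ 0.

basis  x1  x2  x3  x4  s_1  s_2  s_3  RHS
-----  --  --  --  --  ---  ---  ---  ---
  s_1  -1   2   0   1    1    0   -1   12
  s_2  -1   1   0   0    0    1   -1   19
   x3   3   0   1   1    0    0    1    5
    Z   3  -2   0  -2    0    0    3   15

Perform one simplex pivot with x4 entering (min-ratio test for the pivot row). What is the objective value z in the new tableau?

25

Ratio test on column x4 — row 1: 12/1 = 12; row 2: entry 0 ≤ 0; row 3: 5/1 = 5. Minimum is 5 at row 3 (x3 leaves); pivot element 1.
Pivot on row 3; the Z-row RHS becomes 15 − (-2)·5 = 25.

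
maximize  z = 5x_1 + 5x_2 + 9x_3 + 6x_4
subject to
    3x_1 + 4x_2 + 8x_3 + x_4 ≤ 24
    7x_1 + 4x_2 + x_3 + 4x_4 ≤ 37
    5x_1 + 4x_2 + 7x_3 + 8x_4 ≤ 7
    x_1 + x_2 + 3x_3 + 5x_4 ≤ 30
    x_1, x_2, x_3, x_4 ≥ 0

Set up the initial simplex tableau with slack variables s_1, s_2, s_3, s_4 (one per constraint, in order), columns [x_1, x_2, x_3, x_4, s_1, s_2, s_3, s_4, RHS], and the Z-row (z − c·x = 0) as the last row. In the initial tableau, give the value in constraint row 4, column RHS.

30

The RHS of constraint 4 is b_4 = 30.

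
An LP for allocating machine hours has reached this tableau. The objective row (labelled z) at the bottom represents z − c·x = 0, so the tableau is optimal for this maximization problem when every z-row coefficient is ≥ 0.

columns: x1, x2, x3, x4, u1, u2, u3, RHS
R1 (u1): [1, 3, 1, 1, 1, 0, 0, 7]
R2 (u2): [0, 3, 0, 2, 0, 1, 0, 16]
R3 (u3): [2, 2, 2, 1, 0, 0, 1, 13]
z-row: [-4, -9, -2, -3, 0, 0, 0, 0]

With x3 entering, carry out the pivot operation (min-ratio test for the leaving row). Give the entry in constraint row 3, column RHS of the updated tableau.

13/2

Ratio test on column x3 — row 1: 7/1 = 7; row 2: entry 0 ≤ 0; row 3: 13/2 = 13/2. Minimum is 13/2 at row 3 (u3 leaves); pivot element 2.
Divide row 3 by 2; eliminate column x3 from the other rows.
In the new row 3, the RHS entry is the old entry divided by the pivot: 13/2 = 13/2.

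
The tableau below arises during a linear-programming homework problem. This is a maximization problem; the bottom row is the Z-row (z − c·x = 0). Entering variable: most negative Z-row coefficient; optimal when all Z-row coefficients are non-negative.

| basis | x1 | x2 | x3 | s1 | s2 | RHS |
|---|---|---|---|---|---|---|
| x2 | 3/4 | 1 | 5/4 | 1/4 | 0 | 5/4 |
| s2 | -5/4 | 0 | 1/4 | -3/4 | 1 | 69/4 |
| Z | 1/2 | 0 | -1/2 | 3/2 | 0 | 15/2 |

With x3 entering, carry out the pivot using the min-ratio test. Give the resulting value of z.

8

Ratio test on column x3 — row 1: (5/4)/(5/4) = 1; row 2: (69/4)/(1/4) = 69. Minimum is 1 at row 1 (x2 leaves); pivot element 5/4.
Pivot on row 1; the Z-row RHS becomes 15/2 − (-1/2)·1 = 8.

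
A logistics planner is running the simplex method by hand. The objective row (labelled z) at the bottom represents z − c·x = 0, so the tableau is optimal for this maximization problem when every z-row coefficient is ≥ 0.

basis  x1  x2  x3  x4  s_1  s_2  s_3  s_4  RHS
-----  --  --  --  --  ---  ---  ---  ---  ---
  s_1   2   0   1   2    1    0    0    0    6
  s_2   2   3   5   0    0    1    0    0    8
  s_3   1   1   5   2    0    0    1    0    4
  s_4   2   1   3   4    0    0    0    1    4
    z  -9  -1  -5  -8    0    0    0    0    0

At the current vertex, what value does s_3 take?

4

s_3 is basic (row 3); its value is the RHS of that row, 4.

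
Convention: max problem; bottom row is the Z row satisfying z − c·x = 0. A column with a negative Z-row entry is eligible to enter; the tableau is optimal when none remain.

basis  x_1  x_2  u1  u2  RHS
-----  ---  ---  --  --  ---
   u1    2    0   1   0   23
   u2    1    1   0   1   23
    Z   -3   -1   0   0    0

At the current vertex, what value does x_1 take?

0

x_1 is not in the basis, so in the current basic feasible solution x_1 = 0.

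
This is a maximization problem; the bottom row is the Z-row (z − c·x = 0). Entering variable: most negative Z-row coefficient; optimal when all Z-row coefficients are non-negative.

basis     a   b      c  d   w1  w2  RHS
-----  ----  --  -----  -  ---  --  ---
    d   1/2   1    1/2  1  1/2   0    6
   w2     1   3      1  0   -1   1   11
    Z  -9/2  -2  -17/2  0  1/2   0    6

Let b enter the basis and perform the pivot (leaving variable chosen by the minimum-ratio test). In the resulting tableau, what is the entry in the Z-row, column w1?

Ratio test on column b — row 1: 6/1 = 6; row 2: 11/3 = 11/3. Minimum is 11/3 at row 2 (w2 leaves); pivot element 3.
Divide row 2 by 3; eliminate column b from the other rows.
Z-row update in column w1: 1/2 − (-2)·(-1/3) = -1/6.

-1/6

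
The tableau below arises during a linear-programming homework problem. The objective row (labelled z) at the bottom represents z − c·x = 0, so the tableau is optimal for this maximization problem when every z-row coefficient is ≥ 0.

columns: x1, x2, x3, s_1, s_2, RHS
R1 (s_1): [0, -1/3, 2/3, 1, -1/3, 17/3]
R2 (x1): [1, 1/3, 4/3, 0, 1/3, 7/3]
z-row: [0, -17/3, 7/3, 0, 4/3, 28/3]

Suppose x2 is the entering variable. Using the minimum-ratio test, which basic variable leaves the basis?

Column x2 entries and ratios — s_1: -1/3 ≤ 0, skip; x1: (7/3)/(1/3) = 7.
Smallest ratio is 7 in the row of x1, so x1 leaves.

x1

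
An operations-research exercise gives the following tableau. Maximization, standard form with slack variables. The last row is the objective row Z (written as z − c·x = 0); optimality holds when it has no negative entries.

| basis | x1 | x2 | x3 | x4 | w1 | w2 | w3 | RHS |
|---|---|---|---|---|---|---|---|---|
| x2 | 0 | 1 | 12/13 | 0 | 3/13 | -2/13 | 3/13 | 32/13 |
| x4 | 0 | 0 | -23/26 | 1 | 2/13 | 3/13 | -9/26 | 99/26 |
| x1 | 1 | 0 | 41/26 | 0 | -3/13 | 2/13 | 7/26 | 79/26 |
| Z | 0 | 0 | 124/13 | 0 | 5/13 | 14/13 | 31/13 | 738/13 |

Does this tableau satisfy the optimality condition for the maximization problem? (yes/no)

yes

Every Z-row coefficient is ≥ 0, so the tableau is optimal.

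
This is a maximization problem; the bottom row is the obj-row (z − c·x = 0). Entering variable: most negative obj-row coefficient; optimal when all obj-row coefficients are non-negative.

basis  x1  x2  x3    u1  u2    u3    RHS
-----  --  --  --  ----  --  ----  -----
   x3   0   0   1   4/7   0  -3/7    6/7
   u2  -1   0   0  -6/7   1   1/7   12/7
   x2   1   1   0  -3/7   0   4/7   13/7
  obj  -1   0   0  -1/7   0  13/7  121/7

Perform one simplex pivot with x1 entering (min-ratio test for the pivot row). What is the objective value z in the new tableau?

134/7

Ratio test on column x1 — row 1: entry 0 ≤ 0; row 2: entry -1 ≤ 0; row 3: (13/7)/1 = 13/7. Minimum is 13/7 at row 3 (x2 leaves); pivot element 1.
Pivot on row 3; the obj-row RHS becomes 121/7 − (-1)·(13/7) = 134/7.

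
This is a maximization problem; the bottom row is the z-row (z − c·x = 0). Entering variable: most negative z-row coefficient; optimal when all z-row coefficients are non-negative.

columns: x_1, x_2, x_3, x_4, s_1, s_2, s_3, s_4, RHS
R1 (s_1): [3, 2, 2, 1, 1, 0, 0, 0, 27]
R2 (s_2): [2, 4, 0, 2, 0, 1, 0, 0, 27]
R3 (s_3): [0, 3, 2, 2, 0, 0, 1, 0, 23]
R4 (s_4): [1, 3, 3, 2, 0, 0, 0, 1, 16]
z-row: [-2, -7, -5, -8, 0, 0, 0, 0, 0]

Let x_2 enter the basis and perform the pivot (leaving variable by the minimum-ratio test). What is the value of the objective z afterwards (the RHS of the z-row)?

Ratio test on column x_2 — row 1: 27/2 = 27/2; row 2: 27/4 = 27/4; row 3: 23/3 = 23/3; row 4: 16/3 = 16/3. Minimum is 16/3 at row 4 (s_4 leaves); pivot element 3.
Pivot on row 4; the z-row RHS becomes 0 − (-7)·(16/3) = 112/3.

112/3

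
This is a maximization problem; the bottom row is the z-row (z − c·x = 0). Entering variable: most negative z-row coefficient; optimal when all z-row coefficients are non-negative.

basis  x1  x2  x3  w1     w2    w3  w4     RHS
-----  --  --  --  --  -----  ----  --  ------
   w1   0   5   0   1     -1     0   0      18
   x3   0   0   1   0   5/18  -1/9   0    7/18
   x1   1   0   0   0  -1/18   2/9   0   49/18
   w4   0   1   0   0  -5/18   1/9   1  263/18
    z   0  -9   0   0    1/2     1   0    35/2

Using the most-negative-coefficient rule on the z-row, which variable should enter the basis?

Negative z-row entries: x2: -9.
The most negative is -9 in column x2, so x2 enters.

x2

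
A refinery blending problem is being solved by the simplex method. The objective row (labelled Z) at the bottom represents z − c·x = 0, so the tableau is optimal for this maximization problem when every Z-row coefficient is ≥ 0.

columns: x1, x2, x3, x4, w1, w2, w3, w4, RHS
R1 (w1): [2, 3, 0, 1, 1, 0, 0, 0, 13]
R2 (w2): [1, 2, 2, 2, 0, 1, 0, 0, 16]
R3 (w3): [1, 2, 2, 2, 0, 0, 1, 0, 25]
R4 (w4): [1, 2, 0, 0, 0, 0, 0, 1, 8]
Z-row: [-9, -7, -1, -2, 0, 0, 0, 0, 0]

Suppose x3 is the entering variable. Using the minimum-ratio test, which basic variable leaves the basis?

Column x3 entries and ratios — w1: 0 ≤ 0, skip; w2: 16/2 = 8; w3: 25/2 = 25/2; w4: 0 ≤ 0, skip.
Smallest ratio is 8 in the row of w2, so w2 leaves.

w2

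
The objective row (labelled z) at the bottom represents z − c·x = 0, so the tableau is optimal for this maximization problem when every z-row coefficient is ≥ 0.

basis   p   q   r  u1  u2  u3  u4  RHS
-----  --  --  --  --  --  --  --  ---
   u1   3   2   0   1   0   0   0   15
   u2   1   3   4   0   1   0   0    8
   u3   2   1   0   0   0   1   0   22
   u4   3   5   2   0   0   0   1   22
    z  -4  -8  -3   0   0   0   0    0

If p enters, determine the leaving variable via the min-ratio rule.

Column p entries and ratios — u1: 15/3 = 5; u2: 8/1 = 8; u3: 22/2 = 11; u4: 22/3 = 22/3.
Smallest ratio is 5 in the row of u1, so u1 leaves.

u1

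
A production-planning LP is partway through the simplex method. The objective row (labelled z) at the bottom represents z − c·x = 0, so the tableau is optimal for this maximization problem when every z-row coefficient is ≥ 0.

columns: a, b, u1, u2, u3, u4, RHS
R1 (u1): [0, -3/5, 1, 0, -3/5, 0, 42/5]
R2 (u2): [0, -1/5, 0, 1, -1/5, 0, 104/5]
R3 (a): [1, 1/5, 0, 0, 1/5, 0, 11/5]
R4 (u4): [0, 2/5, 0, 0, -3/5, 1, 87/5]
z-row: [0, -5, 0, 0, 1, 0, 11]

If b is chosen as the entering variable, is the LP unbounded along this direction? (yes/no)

no

Column b has positive entries in row(s) 3, 4, so the ratio test bounds it — not unbounded.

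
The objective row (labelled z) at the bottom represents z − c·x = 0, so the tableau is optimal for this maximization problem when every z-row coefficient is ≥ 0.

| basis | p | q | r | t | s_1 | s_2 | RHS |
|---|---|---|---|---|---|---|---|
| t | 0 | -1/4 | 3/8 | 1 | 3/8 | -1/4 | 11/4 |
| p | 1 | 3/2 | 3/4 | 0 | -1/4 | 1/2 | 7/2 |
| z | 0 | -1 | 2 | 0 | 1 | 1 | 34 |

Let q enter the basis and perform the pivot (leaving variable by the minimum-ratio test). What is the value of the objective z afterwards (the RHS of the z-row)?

109/3

Ratio test on column q — row 1: entry -1/4 ≤ 0; row 2: (7/2)/(3/2) = 7/3. Minimum is 7/3 at row 2 (p leaves); pivot element 3/2.
Pivot on row 2; the z-row RHS becomes 34 − (-1)·(7/3) = 109/3.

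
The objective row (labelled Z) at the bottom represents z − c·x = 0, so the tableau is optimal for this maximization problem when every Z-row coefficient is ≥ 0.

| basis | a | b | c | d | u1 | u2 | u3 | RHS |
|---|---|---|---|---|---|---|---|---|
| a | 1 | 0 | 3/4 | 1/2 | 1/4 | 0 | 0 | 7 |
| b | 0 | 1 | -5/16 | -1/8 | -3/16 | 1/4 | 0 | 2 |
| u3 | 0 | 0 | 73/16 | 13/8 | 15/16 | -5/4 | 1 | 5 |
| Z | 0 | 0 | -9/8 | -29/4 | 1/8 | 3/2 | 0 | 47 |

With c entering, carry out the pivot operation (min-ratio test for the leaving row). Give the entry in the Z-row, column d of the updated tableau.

Ratio test on column c — row 1: 7/(3/4) = 28/3; row 2: entry -5/16 ≤ 0; row 3: 5/(73/16) = 80/73. Minimum is 80/73 at row 3 (u3 leaves); pivot element 73/16.
Divide row 3 by 73/16; eliminate column c from the other rows.
Z-row update in column d: -29/4 − (-9/8)·(26/73) = -500/73.

-500/73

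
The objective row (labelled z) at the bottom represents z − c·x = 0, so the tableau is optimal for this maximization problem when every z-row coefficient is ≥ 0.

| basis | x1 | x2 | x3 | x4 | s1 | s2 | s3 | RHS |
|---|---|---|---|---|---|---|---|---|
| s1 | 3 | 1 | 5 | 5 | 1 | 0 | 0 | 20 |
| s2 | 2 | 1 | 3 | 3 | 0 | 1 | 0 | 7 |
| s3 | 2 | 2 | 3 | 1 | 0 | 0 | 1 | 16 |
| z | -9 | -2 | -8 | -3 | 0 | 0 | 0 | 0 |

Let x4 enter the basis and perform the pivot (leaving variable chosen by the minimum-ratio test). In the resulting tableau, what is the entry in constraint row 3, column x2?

Ratio test on column x4 — row 1: 20/5 = 4; row 2: 7/3 = 7/3; row 3: 16/1 = 16. Minimum is 7/3 at row 2 (s2 leaves); pivot element 3.
Divide row 2 by 3; eliminate column x4 from the other rows.
Row 3 update in column x2: 2 − 1·(1/3) = 5/3.

5/3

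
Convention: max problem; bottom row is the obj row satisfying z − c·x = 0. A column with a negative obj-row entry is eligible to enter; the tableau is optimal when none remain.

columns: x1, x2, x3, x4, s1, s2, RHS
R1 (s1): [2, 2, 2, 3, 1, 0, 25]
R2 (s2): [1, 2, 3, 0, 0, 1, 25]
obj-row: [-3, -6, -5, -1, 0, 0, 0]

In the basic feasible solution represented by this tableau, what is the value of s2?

25

s2 is basic (row 2); its value is the RHS of that row, 25.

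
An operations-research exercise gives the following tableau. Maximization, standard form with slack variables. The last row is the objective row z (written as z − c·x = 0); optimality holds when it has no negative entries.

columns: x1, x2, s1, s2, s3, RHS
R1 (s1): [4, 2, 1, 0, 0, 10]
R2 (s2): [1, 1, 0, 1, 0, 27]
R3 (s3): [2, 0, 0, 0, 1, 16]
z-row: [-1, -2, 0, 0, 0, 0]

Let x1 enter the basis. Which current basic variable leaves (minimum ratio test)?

Column x1 entries and ratios — s1: 10/4 = 5/2; s2: 27/1 = 27; s3: 16/2 = 8.
Smallest ratio is 5/2 in the row of s1, so s1 leaves.

s1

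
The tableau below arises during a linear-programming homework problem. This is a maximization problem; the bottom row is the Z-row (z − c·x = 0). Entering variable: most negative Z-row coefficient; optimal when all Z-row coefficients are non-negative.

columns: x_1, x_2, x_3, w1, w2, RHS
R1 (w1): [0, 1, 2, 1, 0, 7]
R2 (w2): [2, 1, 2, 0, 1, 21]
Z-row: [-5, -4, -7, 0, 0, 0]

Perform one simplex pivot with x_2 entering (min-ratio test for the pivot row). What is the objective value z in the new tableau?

28

Ratio test on column x_2 — row 1: 7/1 = 7; row 2: 21/1 = 21. Minimum is 7 at row 1 (w1 leaves); pivot element 1.
Pivot on row 1; the Z-row RHS becomes 0 − (-4)·7 = 28.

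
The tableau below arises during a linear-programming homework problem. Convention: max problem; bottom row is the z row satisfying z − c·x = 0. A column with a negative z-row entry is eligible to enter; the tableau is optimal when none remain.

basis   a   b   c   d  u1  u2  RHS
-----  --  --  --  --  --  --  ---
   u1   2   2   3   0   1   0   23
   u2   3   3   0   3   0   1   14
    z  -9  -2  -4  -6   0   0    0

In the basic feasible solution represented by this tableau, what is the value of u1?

23

u1 is basic (row 1); its value is the RHS of that row, 23.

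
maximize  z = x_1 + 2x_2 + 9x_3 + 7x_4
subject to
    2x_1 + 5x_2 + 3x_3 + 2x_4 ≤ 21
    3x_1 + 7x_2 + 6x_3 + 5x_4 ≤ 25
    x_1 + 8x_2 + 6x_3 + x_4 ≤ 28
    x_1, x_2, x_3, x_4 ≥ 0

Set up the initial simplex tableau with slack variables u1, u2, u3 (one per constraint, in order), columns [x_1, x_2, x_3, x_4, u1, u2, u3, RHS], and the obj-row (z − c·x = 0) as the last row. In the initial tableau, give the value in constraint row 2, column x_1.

3

Constraint 2 has coefficient 3 on x_1.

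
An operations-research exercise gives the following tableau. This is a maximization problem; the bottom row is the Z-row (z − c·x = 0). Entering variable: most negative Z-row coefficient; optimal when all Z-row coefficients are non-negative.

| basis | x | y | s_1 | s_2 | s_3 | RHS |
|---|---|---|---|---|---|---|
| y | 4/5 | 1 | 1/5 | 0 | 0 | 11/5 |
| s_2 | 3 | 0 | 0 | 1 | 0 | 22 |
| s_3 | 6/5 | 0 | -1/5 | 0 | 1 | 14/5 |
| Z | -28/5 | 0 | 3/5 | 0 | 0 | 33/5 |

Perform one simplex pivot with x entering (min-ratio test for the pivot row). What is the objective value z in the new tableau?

59/3

Ratio test on column x — row 1: (11/5)/(4/5) = 11/4; row 2: 22/3 = 22/3; row 3: (14/5)/(6/5) = 7/3. Minimum is 7/3 at row 3 (s_3 leaves); pivot element 6/5.
Pivot on row 3; the Z-row RHS becomes 33/5 − (-28/5)·(7/3) = 59/3.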